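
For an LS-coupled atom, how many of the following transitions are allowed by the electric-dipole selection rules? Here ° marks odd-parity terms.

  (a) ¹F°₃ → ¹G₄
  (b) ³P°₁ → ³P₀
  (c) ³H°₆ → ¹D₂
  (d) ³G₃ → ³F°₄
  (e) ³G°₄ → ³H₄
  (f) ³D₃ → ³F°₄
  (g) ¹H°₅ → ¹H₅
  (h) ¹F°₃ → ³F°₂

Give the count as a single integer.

6

(a) allowed
(b) allowed
(c) forbidden (ΔS, ΔL, ΔJ fail)
(d) allowed
(e) allowed
(f) allowed
(g) allowed
(h) forbidden (parity, ΔS fail)
Total allowed: 6 of 8.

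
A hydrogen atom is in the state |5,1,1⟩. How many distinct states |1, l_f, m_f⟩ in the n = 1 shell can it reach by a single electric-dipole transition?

E1 requires Δl = ±1, so l_f ∈ {0, 2}; with 0 ≤ l_f ≤ n_f−1 = 0, the allowed l_f values are {0}.
For l_f = 0: m_f ∈ {m_i−1, m_i, m_i+1} ∩ [−0, 0] = {0} → 1 state.
Total: 1.

1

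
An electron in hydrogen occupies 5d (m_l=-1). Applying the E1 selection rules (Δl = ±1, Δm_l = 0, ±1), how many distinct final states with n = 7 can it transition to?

E1 requires Δl = ±1, so l_f ∈ {1, 3}; with 0 ≤ l_f ≤ n_f−1 = 6, the allowed l_f values are {1, 3}.
For l_f = 1: m_f ∈ {m_i−1, m_i, m_i+1} ∩ [−1, 1] = {-1, 0} → 2 states.
For l_f = 3: m_f ∈ {m_i−1, m_i, m_i+1} ∩ [−3, 3] = {-2, -1, 0} → 3 states.
Total: 5.

5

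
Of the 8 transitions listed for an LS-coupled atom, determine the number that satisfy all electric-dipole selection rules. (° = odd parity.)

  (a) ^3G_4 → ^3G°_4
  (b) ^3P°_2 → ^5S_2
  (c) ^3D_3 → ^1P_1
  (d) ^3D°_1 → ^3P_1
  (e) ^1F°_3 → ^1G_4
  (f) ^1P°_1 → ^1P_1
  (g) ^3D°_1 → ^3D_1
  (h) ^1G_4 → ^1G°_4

6

(a) allowed
(b) forbidden (ΔS fails)
(c) forbidden (parity, ΔS, ΔJ fail)
(d) allowed
(e) allowed
(f) allowed
(g) allowed
(h) allowed
Total allowed: 6 of 8.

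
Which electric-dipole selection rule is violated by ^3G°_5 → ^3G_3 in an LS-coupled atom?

Reading off the term symbols: S 1→1, L 4→4, J 5→3, parity odd→even.
ΔJ = 0, ±1 (not J=0↔0): J: 5 → 3, ΔJ = -2 — fails.
ΔS = 0: S: 1 → 1 — ok.
Parity must change: odd → even — ok.
ΔL = 0, ±1 (not L=0↔0): L: 4 → 4, ΔL = +0 — ok.

the ΔJ = 0, ±1 rule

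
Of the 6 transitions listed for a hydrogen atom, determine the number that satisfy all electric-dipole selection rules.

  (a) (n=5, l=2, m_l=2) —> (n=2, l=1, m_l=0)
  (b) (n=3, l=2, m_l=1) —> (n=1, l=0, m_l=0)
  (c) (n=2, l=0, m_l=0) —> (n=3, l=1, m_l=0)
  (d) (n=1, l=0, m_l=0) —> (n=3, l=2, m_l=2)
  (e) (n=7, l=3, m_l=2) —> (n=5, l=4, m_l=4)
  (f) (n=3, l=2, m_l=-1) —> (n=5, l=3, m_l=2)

(a) forbidden — Δm_l = -2 (E1 requires Δm_l = 0, ±1)
(b) forbidden — Δl = -2 (E1 requires Δl = ±1)
(c) allowed
(d) forbidden — Δl = +2 (E1 requires Δl = ±1); Δm_l = +2 (E1 requires Δm_l = 0, ±1)
(e) forbidden — Δm_l = +2 (E1 requires Δm_l = 0, ±1)
(f) forbidden — Δm_l = +3 (E1 requires Δm_l = 0, ±1)
Total allowed: 1 of 6.

1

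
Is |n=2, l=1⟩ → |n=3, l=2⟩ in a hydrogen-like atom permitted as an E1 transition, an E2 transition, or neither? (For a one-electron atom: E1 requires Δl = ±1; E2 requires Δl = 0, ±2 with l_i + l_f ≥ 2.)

E1

Δl = 2 − 1 = +1; l_i + l_f = 3.
E1 (Δl = ±1): satisfied.
E2 (Δl = 0,±2, l_i+l_f ≥ 2): not satisfied.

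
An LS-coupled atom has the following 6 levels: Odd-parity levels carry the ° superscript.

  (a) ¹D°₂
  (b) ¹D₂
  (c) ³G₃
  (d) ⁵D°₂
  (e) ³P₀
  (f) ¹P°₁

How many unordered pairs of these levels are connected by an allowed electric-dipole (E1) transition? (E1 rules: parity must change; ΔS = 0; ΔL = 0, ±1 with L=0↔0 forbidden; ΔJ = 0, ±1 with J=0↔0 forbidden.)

(a)–(b): allowed.
(a)–(c): forbidden (ΔS, ΔL).
(a)–(d): forbidden (parity, ΔS).
(a)–(e): forbidden (ΔS, ΔJ).
(a)–(f): forbidden (parity).
(b)–(c): forbidden (parity, ΔS, ΔL).
(b)–(d): forbidden (ΔS).
(b)–(e): forbidden (parity, ΔS, ΔJ).
(b)–(f): allowed.
(c)–(d): forbidden (ΔS, ΔL).
(c)–(e): forbidden (parity, ΔL, ΔJ).
(c)–(f): forbidden (ΔS, ΔL, ΔJ).
(d)–(e): forbidden (ΔS, ΔJ).
(d)–(f): forbidden (parity, ΔS).
(e)–(f): forbidden (ΔS).
Allowed pairs: 2 of 15.

2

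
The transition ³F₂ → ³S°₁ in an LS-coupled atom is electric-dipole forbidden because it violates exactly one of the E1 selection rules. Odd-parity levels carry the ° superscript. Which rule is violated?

Initial level: S=1, L=3, J=2, parity even. Final level: S=1, L=0, J=1, parity odd.
Parity must change: even → odd — ok.
ΔS = 0: S: 1 → 1 — ok.
ΔL = 0, ±1 (not L=0↔0): L: 3 → 0, ΔL = -3 — fails.
ΔJ = 0, ±1 (not J=0↔0): J: 2 → 1, ΔJ = -1 — ok.

the ΔL = 0, ±1 rule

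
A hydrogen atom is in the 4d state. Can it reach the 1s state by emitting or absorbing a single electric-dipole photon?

forbidden

l: 2 → 0 (Δl = -2). Δl = ±1 fails.
The transition is electric-dipole forbidden.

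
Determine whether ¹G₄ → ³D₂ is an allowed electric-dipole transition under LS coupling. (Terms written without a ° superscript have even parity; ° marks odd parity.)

Reading off the term symbols: S 0→1, L 4→2, J 4→2, parity even→even.
ΔL = 0, ±1 (not L=0↔0): L: 4 → 2, ΔL = -2 — violated.
Parity must change: even → even — violated.
ΔS = 0: S: 0 → 1 — violated.
ΔJ = 0, ±1 (not J=0↔0): J: 4 → 2, ΔJ = -2 — violated.
Rule(s) violated: parity, ΔS, ΔL, ΔJ.

forbidden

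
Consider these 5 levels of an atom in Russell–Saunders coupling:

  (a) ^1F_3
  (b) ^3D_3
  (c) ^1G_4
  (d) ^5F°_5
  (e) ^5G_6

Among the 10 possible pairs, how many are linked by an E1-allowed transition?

1

(a)–(b): forbidden (parity, ΔS).
(a)–(c): forbidden (parity).
(a)–(d): forbidden (ΔS, ΔJ).
(a)–(e): forbidden (parity, ΔS, ΔJ).
(b)–(c): forbidden (parity, ΔS, ΔL).
(b)–(d): forbidden (ΔS, ΔJ).
(b)–(e): forbidden (parity, ΔS, ΔL, ΔJ).
(c)–(d): forbidden (ΔS).
(c)–(e): forbidden (parity, ΔS, ΔJ).
(d)–(e): allowed.
Allowed pairs: 1 of 10.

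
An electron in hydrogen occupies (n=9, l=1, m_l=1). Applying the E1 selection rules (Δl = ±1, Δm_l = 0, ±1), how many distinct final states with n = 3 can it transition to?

4

E1 requires Δl = ±1, so l_f ∈ {0, 2}; with 0 ≤ l_f ≤ n_f−1 = 2, the allowed l_f values are {0, 2}.
For l_f = 0: m_f ∈ {m_i−1, m_i, m_i+1} ∩ [−0, 0] = {0} → 1 state.
For l_f = 2: m_f ∈ {m_i−1, m_i, m_i+1} ∩ [−2, 2] = {0, 1, 2} → 3 states.
Total: 4.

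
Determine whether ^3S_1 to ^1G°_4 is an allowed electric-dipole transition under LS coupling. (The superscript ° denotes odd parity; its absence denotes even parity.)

forbidden

Initial level: S=1, L=0, J=1, parity even. Final level: S=0, L=4, J=4, parity odd.
Parity must change: even → odd — ok.
ΔS = 0: S: 1 → 0 — fails.
ΔL = 0, ±1 (not L=0↔0): L: 0 → 4, ΔL = +4 — fails.
ΔJ = 0, ±1 (not J=0↔0): J: 1 → 4, ΔJ = +3 — fails.
Rule(s) violated: ΔS, ΔL, ΔJ.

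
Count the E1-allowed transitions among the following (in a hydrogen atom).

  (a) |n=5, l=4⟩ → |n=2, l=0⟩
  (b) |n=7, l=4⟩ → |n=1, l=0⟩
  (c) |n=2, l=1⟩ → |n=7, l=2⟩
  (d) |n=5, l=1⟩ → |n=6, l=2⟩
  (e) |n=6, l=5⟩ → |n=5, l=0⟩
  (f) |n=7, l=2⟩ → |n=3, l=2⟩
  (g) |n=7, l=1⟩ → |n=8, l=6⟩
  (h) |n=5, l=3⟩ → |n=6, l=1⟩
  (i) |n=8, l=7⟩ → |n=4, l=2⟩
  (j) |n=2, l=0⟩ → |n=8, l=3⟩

2

(a) forbidden — Δl = -4 (E1 requires Δl = ±1)
(b) forbidden — Δl = -4 (E1 requires Δl = ±1)
(c) allowed
(d) allowed
(e) forbidden — Δl = -5 (E1 requires Δl = ±1)
(f) forbidden — Δl = +0 (E1 requires Δl = ±1)
(g) forbidden — Δl = +5 (E1 requires Δl = ±1)
(h) forbidden — Δl = -2 (E1 requires Δl = ±1)
(i) forbidden — Δl = -5 (E1 requires Δl = ±1)
(j) forbidden — Δl = +3 (E1 requires Δl = ±1)
Total allowed: 2 of 10.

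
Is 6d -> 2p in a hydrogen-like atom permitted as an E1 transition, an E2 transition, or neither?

Δl = 1 − 2 = -1; l_i + l_f = 3.
E1 (Δl = ±1): satisfied.
E2 (Δl = 0,±2, l_i+l_f ≥ 2): not satisfied.

E1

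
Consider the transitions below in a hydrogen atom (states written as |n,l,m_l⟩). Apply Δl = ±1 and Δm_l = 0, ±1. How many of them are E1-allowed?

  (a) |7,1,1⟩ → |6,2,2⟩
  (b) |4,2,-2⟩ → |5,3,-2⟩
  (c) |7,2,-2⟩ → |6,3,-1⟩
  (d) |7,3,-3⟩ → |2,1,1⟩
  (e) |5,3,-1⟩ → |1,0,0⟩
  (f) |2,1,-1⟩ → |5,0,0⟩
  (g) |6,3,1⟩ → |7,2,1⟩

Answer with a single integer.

5

(a) allowed
(b) allowed
(c) allowed
(d) forbidden — Δl = -2 (E1 requires Δl = ±1); Δm_l = +4 (E1 requires Δm_l = 0, ±1)
(e) forbidden — Δl = -3 (E1 requires Δl = ±1)
(f) allowed
(g) allowed
Total allowed: 5 of 7.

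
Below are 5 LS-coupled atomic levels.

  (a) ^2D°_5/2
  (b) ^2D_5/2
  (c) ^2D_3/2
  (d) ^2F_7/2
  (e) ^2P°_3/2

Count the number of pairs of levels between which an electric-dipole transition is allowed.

5

(a)–(b): allowed.
(a)–(c): allowed.
(a)–(d): allowed.
(a)–(e): forbidden (parity).
(b)–(c): forbidden (parity).
(b)–(d): forbidden (parity).
(b)–(e): allowed.
(c)–(d): forbidden (parity, ΔJ).
(c)–(e): allowed.
(d)–(e): forbidden (ΔL, ΔJ).
Allowed pairs: 5 of 10.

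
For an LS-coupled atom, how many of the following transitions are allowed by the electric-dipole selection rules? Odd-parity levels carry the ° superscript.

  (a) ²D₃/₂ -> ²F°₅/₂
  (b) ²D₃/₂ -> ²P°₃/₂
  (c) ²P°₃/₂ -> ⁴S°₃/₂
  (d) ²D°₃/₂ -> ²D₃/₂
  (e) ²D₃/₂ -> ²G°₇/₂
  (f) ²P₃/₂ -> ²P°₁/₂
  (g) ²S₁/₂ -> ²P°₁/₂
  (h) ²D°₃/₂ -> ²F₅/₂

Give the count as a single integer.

6

(a) allowed
(b) allowed
(c) forbidden (parity, ΔS fail)
(d) allowed
(e) forbidden (ΔL, ΔJ fail)
(f) allowed
(g) allowed
(h) allowed
Total allowed: 6 of 8.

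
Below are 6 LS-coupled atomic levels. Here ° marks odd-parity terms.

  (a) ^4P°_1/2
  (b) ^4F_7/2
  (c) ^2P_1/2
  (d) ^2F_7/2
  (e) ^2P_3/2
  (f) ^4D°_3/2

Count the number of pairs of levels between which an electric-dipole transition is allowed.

(a)–(b): forbidden (ΔL, ΔJ).
(a)–(c): forbidden (ΔS).
(a)–(d): forbidden (ΔS, ΔL, ΔJ).
(a)–(e): forbidden (ΔS).
(a)–(f): forbidden (parity).
(b)–(c): forbidden (parity, ΔS, ΔL, ΔJ).
(b)–(d): forbidden (parity, ΔS).
(b)–(e): forbidden (parity, ΔS, ΔL, ΔJ).
(b)–(f): forbidden (ΔJ).
(c)–(d): forbidden (parity, ΔL, ΔJ).
(c)–(e): forbidden (parity).
(c)–(f): forbidden (ΔS).
(d)–(e): forbidden (parity, ΔL, ΔJ).
(d)–(f): forbidden (ΔS, ΔJ).
(e)–(f): forbidden (ΔS).
Allowed pairs: 0 of 15.

0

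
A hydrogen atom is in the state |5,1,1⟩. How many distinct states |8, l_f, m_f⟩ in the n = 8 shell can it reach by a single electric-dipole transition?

E1 requires Δl = ±1, so l_f ∈ {0, 2}; with 0 ≤ l_f ≤ n_f−1 = 7, the allowed l_f values are {0, 2}.
For l_f = 0: m_f ∈ {m_i−1, m_i, m_i+1} ∩ [−0, 0] = {0} → 1 state.
For l_f = 2: m_f ∈ {m_i−1, m_i, m_i+1} ∩ [−2, 2] = {0, 1, 2} → 3 states.
Total: 4.

4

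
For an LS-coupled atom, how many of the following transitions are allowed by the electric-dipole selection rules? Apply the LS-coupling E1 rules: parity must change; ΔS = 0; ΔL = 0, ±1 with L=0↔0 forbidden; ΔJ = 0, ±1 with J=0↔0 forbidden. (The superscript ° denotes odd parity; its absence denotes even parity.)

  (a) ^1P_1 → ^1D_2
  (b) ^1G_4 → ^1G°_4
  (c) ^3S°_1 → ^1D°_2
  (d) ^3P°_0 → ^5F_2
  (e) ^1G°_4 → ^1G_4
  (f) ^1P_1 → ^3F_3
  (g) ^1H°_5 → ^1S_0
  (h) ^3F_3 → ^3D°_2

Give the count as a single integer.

(a) forbidden (parity fails)
(b) allowed
(c) forbidden (parity, ΔS, ΔL fail)
(d) forbidden (ΔS, ΔL, ΔJ fail)
(e) allowed
(f) forbidden (parity, ΔS, ΔL, ΔJ fail)
(g) forbidden (ΔL, ΔJ fail)
(h) allowed
Total allowed: 3 of 8.

3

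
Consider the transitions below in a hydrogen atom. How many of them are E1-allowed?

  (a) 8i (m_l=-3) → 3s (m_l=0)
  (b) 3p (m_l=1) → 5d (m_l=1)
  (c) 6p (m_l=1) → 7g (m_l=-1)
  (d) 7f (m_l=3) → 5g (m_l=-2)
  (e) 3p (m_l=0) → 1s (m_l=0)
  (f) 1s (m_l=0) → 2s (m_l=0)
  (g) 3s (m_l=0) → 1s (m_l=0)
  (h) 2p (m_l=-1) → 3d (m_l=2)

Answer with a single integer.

(a) forbidden — Δl = -6 (E1 requires Δl = ±1); Δm_l = +3 (E1 requires Δm_l = 0, ±1)
(b) allowed
(c) forbidden — Δl = +3 (E1 requires Δl = ±1); Δm_l = -2 (E1 requires Δm_l = 0, ±1)
(d) forbidden — Δm_l = -5 (E1 requires Δm_l = 0, ±1)
(e) allowed
(f) forbidden — Δl = +0 (E1 requires Δl = ±1)
(g) forbidden — Δl = +0 (E1 requires Δl = ±1)
(h) forbidden — Δm_l = +3 (E1 requires Δm_l = 0, ±1)
Total allowed: 2 of 8.

2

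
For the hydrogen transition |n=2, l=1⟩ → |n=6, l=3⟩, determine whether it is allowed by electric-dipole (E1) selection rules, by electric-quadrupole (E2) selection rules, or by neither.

E2

Δl = 3 − 1 = +2; l_i + l_f = 4.
E1 (Δl = ±1): not satisfied.
E2 (Δl = 0,±2, l_i+l_f ≥ 2): satisfied.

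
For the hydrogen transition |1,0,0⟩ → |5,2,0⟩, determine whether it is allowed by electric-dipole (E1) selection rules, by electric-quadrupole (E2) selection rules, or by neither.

Δl = 2 − 0 = +2; l_i + l_f = 2.
Δm_l = +0.
E1 (Δl = ±1, |Δm_l| ≤ 1): not satisfied.
E2 (Δl = 0,±2, l_i+l_f ≥ 2, |Δm_l| ≤ 2): satisfied.

E2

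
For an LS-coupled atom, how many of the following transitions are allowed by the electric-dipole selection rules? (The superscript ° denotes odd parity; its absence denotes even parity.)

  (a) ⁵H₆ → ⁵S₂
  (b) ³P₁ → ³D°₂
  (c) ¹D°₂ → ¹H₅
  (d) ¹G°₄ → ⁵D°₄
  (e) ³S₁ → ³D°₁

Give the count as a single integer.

(a) forbidden (parity, ΔL, ΔJ fail)
(b) allowed
(c) forbidden (ΔL, ΔJ fail)
(d) forbidden (parity, ΔS, ΔL fail)
(e) forbidden (ΔL fails)
Total allowed: 1 of 5.

1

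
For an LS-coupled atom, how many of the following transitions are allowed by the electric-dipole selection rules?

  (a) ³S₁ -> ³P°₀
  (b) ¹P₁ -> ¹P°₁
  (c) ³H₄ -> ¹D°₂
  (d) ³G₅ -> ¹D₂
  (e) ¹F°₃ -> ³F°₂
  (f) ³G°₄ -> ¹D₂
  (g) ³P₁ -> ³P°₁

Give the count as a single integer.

3

(a) allowed
(b) allowed
(c) forbidden (ΔS, ΔL, ΔJ fail)
(d) forbidden (parity, ΔS, ΔL, ΔJ fail)
(e) forbidden (parity, ΔS fail)
(f) forbidden (ΔS, ΔL, ΔJ fail)
(g) allowed
Total allowed: 3 of 7.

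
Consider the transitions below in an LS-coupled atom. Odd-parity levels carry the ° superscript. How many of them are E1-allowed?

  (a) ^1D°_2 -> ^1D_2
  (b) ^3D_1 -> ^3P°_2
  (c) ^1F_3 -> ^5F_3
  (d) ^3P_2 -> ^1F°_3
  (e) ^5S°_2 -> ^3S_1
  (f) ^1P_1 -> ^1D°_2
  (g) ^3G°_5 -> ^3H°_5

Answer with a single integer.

(a) allowed
(b) allowed
(c) forbidden (parity, ΔS fail)
(d) forbidden (ΔS, ΔL fail)
(e) forbidden (ΔS, ΔL fail)
(f) allowed
(g) forbidden (parity fails)
Total allowed: 3 of 7.

3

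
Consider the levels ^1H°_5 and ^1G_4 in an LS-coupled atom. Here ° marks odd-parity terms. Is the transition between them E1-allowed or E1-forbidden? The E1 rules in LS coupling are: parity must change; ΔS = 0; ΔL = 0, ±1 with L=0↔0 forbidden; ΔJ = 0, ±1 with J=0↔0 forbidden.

Reading off the term symbols: S 0→0, L 5→4, J 5→4, parity odd→even.
Parity must change: odd → even — ok.
ΔS = 0: S: 0 → 0 — ok.
ΔL = 0, ±1 (not L=0↔0): L: 5 → 4, ΔL = -1 — ok.
ΔJ = 0, ±1 (not J=0↔0): J: 5 → 4, ΔJ = -1 — ok.
All four E1 rules are satisfied.

allowed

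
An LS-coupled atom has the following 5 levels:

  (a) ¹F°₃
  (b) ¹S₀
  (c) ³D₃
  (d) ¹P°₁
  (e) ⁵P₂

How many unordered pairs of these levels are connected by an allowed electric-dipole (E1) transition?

(a)–(b): forbidden (ΔL, ΔJ).
(a)–(c): forbidden (ΔS).
(a)–(d): forbidden (parity, ΔL, ΔJ).
(a)–(e): forbidden (ΔS, ΔL).
(b)–(c): forbidden (parity, ΔS, ΔL, ΔJ).
(b)–(d): allowed.
(b)–(e): forbidden (parity, ΔS, ΔJ).
(c)–(d): forbidden (ΔS, ΔJ).
(c)–(e): forbidden (parity, ΔS).
(d)–(e): forbidden (ΔS).
Allowed pairs: 1 of 10.

1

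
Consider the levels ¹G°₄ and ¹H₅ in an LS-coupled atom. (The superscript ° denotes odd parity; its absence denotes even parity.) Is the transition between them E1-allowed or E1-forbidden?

allowed

Reading off the term symbols: S 0→0, L 4→5, J 4→5, parity odd→even.
Parity must change: odd → even — satisfied.
ΔS = 0: S: 0 → 0 — satisfied.
ΔL = 0, ±1 (not L=0↔0): L: 4 → 5, ΔL = +1 — satisfied.
ΔJ = 0, ±1 (not J=0↔0): J: 4 → 5, ΔJ = +1 — satisfied.
All four E1 rules are satisfied.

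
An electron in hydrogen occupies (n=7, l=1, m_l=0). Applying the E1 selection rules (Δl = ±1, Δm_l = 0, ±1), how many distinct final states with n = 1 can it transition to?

E1 requires Δl = ±1, so l_f ∈ {0, 2}; with 0 ≤ l_f ≤ n_f−1 = 0, the allowed l_f values are {0}.
For l_f = 0: m_f ∈ {m_i−1, m_i, m_i+1} ∩ [−0, 0] = {0} → 1 state.
Total: 1.

1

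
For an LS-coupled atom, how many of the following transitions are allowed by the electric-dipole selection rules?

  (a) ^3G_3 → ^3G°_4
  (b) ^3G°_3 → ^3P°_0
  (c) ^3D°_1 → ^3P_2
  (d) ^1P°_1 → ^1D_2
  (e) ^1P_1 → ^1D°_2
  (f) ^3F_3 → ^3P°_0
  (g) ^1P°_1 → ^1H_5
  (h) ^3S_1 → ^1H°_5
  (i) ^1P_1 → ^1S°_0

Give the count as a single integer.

(a) allowed
(b) forbidden (parity, ΔL, ΔJ fail)
(c) allowed
(d) allowed
(e) allowed
(f) forbidden (ΔL, ΔJ fail)
(g) forbidden (ΔL, ΔJ fail)
(h) forbidden (ΔS, ΔL, ΔJ fail)
(i) allowed
Total allowed: 5 of 9.

5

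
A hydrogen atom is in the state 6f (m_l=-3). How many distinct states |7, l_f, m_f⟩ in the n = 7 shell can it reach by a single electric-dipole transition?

4

E1 requires Δl = ±1, so l_f ∈ {2, 4}; with 0 ≤ l_f ≤ n_f−1 = 6, the allowed l_f values are {2, 4}.
For l_f = 2: m_f ∈ {m_i−1, m_i, m_i+1} ∩ [−2, 2] = {-2} → 1 state.
For l_f = 4: m_f ∈ {m_i−1, m_i, m_i+1} ∩ [−4, 4] = {-4, -3, -2} → 3 states.
Total: 4.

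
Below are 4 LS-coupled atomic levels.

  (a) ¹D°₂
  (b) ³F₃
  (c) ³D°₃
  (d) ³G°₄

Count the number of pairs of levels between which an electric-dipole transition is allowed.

2

(a)–(b): forbidden (ΔS).
(a)–(c): forbidden (parity, ΔS).
(a)–(d): forbidden (parity, ΔS, ΔL, ΔJ).
(b)–(c): allowed.
(b)–(d): allowed.
(c)–(d): forbidden (parity, ΔL).
Allowed pairs: 2 of 6.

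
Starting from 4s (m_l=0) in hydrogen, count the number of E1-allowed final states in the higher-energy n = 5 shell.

3

E1 requires Δl = ±1, so l_f ∈ {-1, 1}; with 0 ≤ l_f ≤ n_f−1 = 4, the allowed l_f values are {1}.
For l_f = 1: m_f ∈ {m_i−1, m_i, m_i+1} ∩ [−1, 1] = {-1, 0, 1} → 3 states.
Total: 3.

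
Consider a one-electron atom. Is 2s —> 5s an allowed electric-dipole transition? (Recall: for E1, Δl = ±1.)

Δl = 0 − 0 = +0; the E1 rule Δl = ±1 is fails.
The transition is electric-dipole forbidden.

forbidden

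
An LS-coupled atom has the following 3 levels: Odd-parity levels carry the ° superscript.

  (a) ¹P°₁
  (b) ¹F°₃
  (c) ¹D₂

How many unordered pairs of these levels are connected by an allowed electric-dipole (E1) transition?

(a)–(b): forbidden (parity, ΔL, ΔJ).
(a)–(c): allowed.
(b)–(c): allowed.
Allowed pairs: 2 of 3.

2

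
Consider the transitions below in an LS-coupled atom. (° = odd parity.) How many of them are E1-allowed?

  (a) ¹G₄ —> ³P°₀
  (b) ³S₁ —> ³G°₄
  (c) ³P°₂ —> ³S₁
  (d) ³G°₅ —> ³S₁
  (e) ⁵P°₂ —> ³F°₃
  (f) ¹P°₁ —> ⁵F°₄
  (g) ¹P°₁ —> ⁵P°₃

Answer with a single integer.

1

(a) forbidden (ΔS, ΔL, ΔJ fail)
(b) forbidden (ΔL, ΔJ fail)
(c) allowed
(d) forbidden (ΔL, ΔJ fail)
(e) forbidden (parity, ΔS, ΔL fail)
(f) forbidden (parity, ΔS, ΔL, ΔJ fail)
(g) forbidden (parity, ΔS, ΔJ fail)
Total allowed: 1 of 7.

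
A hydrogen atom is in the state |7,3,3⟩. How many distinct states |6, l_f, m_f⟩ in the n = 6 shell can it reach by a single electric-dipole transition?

4

E1 requires Δl = ±1, so l_f ∈ {2, 4}; with 0 ≤ l_f ≤ n_f−1 = 5, the allowed l_f values are {2, 4}.
For l_f = 2: m_f ∈ {m_i−1, m_i, m_i+1} ∩ [−2, 2] = {2} → 1 state.
For l_f = 4: m_f ∈ {m_i−1, m_i, m_i+1} ∩ [−4, 4] = {2, 3, 4} → 3 states.
Total: 4.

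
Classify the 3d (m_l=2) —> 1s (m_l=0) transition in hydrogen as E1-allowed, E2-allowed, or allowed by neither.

E2

Δl = 0 − 2 = -2; l_i + l_f = 2.
Δm_l = -2.
E1 (Δl = ±1, |Δm_l| ≤ 1): not satisfied.
E2 (Δl = 0,±2, l_i+l_f ≥ 2, |Δm_l| ≤ 2): satisfied.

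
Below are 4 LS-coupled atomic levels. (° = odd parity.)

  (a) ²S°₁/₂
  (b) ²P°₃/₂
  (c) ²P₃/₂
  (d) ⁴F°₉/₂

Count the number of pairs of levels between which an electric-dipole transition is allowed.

2

(a)–(b): forbidden (parity).
(a)–(c): allowed.
(a)–(d): forbidden (parity, ΔS, ΔL, ΔJ).
(b)–(c): allowed.
(b)–(d): forbidden (parity, ΔS, ΔL, ΔJ).
(c)–(d): forbidden (ΔS, ΔL, ΔJ).
Allowed pairs: 2 of 6.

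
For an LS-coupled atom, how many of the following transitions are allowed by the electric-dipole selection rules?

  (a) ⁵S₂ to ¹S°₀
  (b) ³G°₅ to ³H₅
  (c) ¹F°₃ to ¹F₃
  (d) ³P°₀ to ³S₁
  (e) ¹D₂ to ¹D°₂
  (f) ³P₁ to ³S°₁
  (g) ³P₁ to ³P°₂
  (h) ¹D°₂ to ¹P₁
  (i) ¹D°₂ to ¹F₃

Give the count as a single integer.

8

(a) forbidden (ΔS, ΔL, ΔJ fail)
(b) allowed
(c) allowed
(d) allowed
(e) allowed
(f) allowed
(g) allowed
(h) allowed
(i) allowed
Total allowed: 8 of 9.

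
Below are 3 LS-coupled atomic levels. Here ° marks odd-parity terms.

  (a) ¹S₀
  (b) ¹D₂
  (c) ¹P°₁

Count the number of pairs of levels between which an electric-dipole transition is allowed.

2

(a)–(b): forbidden (parity, ΔL, ΔJ).
(a)–(c): allowed.
(b)–(c): allowed.
Allowed pairs: 2 of 3.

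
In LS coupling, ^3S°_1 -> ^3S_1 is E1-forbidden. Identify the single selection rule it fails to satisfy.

the L=0 ↔ L=0 exclusion

Reading off the term symbols: S 1→1, L 0→0, J 1→1, parity odd→even.
Parity must change: odd → even — passes.
ΔS = 0: S: 1 → 1 — passes.
ΔL = 0, ±1 (not L=0↔0): L: 0 → 0, ΔL = +0 — fails.
ΔJ = 0, ±1 (not J=0↔0): J: 1 → 1, ΔJ = +0 — passes.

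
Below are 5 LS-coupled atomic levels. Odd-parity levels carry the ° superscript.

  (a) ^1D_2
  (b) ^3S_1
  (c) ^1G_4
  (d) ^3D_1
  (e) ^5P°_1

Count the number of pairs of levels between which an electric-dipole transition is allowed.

(a)–(b): forbidden (parity, ΔS, ΔL).
(a)–(c): forbidden (parity, ΔL, ΔJ).
(a)–(d): forbidden (parity, ΔS).
(a)–(e): forbidden (ΔS).
(b)–(c): forbidden (parity, ΔS, ΔL, ΔJ).
(b)–(d): forbidden (parity, ΔL).
(b)–(e): forbidden (ΔS).
(c)–(d): forbidden (parity, ΔS, ΔL, ΔJ).
(c)–(e): forbidden (ΔS, ΔL, ΔJ).
(d)–(e): forbidden (ΔS).
Allowed pairs: 0 of 10.

0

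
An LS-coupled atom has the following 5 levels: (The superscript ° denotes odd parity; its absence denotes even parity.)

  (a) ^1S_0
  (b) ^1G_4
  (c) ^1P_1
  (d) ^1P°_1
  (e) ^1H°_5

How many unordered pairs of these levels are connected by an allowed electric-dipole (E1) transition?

(a)–(b): forbidden (parity, ΔL, ΔJ).
(a)–(c): forbidden (parity).
(a)–(d): allowed.
(a)–(e): forbidden (ΔL, ΔJ).
(b)–(c): forbidden (parity, ΔL, ΔJ).
(b)–(d): forbidden (ΔL, ΔJ).
(b)–(e): allowed.
(c)–(d): allowed.
(c)–(e): forbidden (ΔL, ΔJ).
(d)–(e): forbidden (parity, ΔL, ΔJ).
Allowed pairs: 3 of 10.

3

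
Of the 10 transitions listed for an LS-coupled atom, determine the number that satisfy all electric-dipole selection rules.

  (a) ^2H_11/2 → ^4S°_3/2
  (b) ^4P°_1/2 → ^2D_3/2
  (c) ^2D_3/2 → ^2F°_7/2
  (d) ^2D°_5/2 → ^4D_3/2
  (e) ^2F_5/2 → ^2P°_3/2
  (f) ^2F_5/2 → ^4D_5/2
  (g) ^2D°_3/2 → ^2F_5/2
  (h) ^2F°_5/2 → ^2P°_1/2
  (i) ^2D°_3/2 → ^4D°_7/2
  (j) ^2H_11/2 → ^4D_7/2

1

(a) forbidden (ΔS, ΔL, ΔJ fail)
(b) forbidden (ΔS fails)
(c) forbidden (ΔJ fails)
(d) forbidden (ΔS fails)
(e) forbidden (ΔL fails)
(f) forbidden (parity, ΔS fail)
(g) allowed
(h) forbidden (parity, ΔL, ΔJ fail)
(i) forbidden (parity, ΔS, ΔJ fail)
(j) forbidden (parity, ΔS, ΔL, ΔJ fail)
Total allowed: 1 of 10.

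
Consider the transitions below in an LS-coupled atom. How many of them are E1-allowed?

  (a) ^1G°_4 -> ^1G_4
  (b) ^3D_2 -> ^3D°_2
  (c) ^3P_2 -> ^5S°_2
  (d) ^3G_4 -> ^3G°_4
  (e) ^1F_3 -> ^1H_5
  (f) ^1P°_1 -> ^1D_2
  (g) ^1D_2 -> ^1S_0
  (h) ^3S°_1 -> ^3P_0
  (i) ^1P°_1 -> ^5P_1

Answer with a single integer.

5

(a) allowed
(b) allowed
(c) forbidden (ΔS fails)
(d) allowed
(e) forbidden (parity, ΔL, ΔJ fail)
(f) allowed
(g) forbidden (parity, ΔL, ΔJ fail)
(h) allowed
(i) forbidden (ΔS fails)
Total allowed: 5 of 9.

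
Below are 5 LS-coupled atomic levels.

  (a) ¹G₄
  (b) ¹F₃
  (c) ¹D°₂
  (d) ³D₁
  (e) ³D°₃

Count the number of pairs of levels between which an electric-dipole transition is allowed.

1

(a)–(b): forbidden (parity).
(a)–(c): forbidden (ΔL, ΔJ).
(a)–(d): forbidden (parity, ΔS, ΔL, ΔJ).
(a)–(e): forbidden (ΔS, ΔL).
(b)–(c): allowed.
(b)–(d): forbidden (parity, ΔS, ΔJ).
(b)–(e): forbidden (ΔS).
(c)–(d): forbidden (ΔS).
(c)–(e): forbidden (parity, ΔS).
(d)–(e): forbidden (ΔJ).
Allowed pairs: 1 of 10.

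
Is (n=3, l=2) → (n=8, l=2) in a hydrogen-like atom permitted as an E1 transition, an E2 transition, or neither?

Δl = 2 − 2 = +0; l_i + l_f = 4.
E1 (Δl = ±1): not satisfied.
E2 (Δl = 0,±2, l_i+l_f ≥ 2): satisfied.

E2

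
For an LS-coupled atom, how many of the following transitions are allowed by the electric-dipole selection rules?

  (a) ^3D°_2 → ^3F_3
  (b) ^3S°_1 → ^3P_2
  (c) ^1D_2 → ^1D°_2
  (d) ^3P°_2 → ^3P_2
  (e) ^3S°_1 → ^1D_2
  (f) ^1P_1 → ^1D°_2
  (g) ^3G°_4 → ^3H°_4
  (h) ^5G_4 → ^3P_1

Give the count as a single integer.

5

(a) allowed
(b) allowed
(c) allowed
(d) allowed
(e) forbidden (ΔS, ΔL fail)
(f) allowed
(g) forbidden (parity fails)
(h) forbidden (parity, ΔS, ΔL, ΔJ fail)
Total allowed: 5 of 8.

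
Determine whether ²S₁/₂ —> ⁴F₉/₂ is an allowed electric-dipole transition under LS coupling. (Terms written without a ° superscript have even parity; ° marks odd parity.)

forbidden

Initial level: S=1/2, L=0, J=1/2, parity even. Final level: S=3/2, L=3, J=9/2, parity even.
Parity must change: even → even — violated.
ΔS = 0: S: 1/2 → 3/2 — violated.
ΔL = 0, ±1 (not L=0↔0): L: 0 → 3, ΔL = +3 — violated.
ΔJ = 0, ±1 (not J=0↔0): J: 1/2 → 9/2, ΔJ = +4 — violated.
Rule(s) violated: parity, ΔS, ΔL, ΔJ.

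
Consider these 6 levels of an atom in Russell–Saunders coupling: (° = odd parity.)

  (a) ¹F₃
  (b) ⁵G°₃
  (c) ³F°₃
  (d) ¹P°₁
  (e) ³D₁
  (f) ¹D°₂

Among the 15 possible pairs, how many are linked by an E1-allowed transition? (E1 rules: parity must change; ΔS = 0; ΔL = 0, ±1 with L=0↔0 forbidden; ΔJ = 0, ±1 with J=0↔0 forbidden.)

1

(a)–(b): forbidden (ΔS).
(a)–(c): forbidden (ΔS).
(a)–(d): forbidden (ΔL, ΔJ).
(a)–(e): forbidden (parity, ΔS, ΔJ).
(a)–(f): allowed.
(b)–(c): forbidden (parity, ΔS).
(b)–(d): forbidden (parity, ΔS, ΔL, ΔJ).
(b)–(e): forbidden (ΔS, ΔL, ΔJ).
(b)–(f): forbidden (parity, ΔS, ΔL).
(c)–(d): forbidden (parity, ΔS, ΔL, ΔJ).
(c)–(e): forbidden (ΔJ).
(c)–(f): forbidden (parity, ΔS).
(d)–(e): forbidden (ΔS).
(d)–(f): forbidden (parity).
(e)–(f): forbidden (ΔS).
Allowed pairs: 1 of 15.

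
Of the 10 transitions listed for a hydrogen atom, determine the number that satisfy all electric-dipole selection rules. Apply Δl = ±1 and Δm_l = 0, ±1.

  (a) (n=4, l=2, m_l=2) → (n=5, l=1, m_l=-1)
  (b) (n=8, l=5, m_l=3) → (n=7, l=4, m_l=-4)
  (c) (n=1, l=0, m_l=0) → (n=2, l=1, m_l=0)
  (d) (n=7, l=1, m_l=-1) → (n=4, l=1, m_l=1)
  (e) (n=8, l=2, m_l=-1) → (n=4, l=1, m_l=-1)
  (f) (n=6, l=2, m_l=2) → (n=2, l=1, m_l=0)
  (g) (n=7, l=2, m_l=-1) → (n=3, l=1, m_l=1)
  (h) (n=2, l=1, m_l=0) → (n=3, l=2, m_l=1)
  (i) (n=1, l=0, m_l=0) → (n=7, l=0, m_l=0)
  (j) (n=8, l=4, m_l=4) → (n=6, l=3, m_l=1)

3

(a) forbidden — Δm_l = -3 (E1 requires Δm_l = 0, ±1)
(b) forbidden — Δm_l = -7 (E1 requires Δm_l = 0, ±1)
(c) allowed
(d) forbidden — Δl = +0 (E1 requires Δl = ±1); Δm_l = +2 (E1 requires Δm_l = 0, ±1)
(e) allowed
(f) forbidden — Δm_l = -2 (E1 requires Δm_l = 0, ±1)
(g) forbidden — Δm_l = +2 (E1 requires Δm_l = 0, ±1)
(h) allowed
(i) forbidden — Δl = +0 (E1 requires Δl = ±1)
(j) forbidden — Δm_l = -3 (E1 requires Δm_l = 0, ±1)
Total allowed: 3 of 10.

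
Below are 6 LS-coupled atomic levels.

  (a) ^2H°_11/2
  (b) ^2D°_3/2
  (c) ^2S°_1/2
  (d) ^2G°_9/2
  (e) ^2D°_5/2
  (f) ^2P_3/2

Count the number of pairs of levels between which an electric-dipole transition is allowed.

(a)–(b): forbidden (parity, ΔL, ΔJ).
(a)–(c): forbidden (parity, ΔL, ΔJ).
(a)–(d): forbidden (parity).
(a)–(e): forbidden (parity, ΔL, ΔJ).
(a)–(f): forbidden (ΔL, ΔJ).
(b)–(c): forbidden (parity, ΔL).
(b)–(d): forbidden (parity, ΔL, ΔJ).
(b)–(e): forbidden (parity).
(b)–(f): allowed.
(c)–(d): forbidden (parity, ΔL, ΔJ).
(c)–(e): forbidden (parity, ΔL, ΔJ).
(c)–(f): allowed.
(d)–(e): forbidden (parity, ΔL, ΔJ).
(d)–(f): forbidden (ΔL, ΔJ).
(e)–(f): allowed.
Allowed pairs: 3 of 15.

3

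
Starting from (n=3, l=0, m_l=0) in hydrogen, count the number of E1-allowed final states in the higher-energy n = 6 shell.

E1 requires Δl = ±1, so l_f ∈ {-1, 1}; with 0 ≤ l_f ≤ n_f−1 = 5, the allowed l_f values are {1}.
For l_f = 1: m_f ∈ {m_i−1, m_i, m_i+1} ∩ [−1, 1] = {-1, 0, 1} → 3 states.
Total: 3.

3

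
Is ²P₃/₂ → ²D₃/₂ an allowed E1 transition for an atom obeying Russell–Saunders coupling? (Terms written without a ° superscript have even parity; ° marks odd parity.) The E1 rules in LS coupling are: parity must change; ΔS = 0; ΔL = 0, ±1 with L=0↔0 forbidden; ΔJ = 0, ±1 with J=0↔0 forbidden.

Parity must change: even → even — fails.
ΔS = 0: S: 1/2 → 1/2 — ok.
ΔL = 0, ±1 (not L=0↔0): L: 1 → 2, ΔL = +1 — ok.
ΔJ = 0, ±1 (not J=0↔0): J: 3/2 → 3/2, ΔJ = +0 — ok.
Rule(s) violated: parity.

forbidden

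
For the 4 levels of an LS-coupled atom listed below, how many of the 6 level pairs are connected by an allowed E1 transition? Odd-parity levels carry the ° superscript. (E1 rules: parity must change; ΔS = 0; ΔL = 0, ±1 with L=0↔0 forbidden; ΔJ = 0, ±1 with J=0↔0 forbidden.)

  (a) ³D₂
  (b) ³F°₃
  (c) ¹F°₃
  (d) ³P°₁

2

(a)–(b): allowed.
(a)–(c): forbidden (ΔS).
(a)–(d): allowed.
(b)–(c): forbidden (parity, ΔS).
(b)–(d): forbidden (parity, ΔL, ΔJ).
(c)–(d): forbidden (parity, ΔS, ΔL, ΔJ).
Allowed pairs: 2 of 6.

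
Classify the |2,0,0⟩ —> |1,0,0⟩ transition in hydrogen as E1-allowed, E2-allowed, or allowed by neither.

Δl = 0 − 0 = +0; l_i + l_f = 0.
Δm_l = +0.
E1 (Δl = ±1, |Δm_l| ≤ 1): not satisfied.
E2 (Δl = 0,±2, l_i+l_f ≥ 2, |Δm_l| ≤ 2): not satisfied.

neither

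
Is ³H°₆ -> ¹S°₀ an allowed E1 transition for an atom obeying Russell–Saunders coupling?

Parity must change: odd → odd — fails.
ΔS = 0: S: 1 → 0 — fails.
ΔL = 0, ±1 (not L=0↔0): L: 5 → 0, ΔL = -5 — fails.
ΔJ = 0, ±1 (not J=0↔0): J: 6 → 0, ΔJ = -6 — fails.
Rule(s) violated: parity, ΔS, ΔL, ΔJ.

forbidden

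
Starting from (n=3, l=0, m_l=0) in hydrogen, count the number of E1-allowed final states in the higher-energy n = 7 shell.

E1 requires Δl = ±1, so l_f ∈ {-1, 1}; with 0 ≤ l_f ≤ n_f−1 = 6, the allowed l_f values are {1}.
For l_f = 1: m_f ∈ {m_i−1, m_i, m_i+1} ∩ [−1, 1] = {-1, 0, 1} → 3 states.
Total: 3.

3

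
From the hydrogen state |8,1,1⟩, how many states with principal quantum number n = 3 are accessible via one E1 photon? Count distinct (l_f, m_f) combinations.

4

E1 requires Δl = ±1, so l_f ∈ {0, 2}; with 0 ≤ l_f ≤ n_f−1 = 2, the allowed l_f values are {0, 2}.
For l_f = 0: m_f ∈ {m_i−1, m_i, m_i+1} ∩ [−0, 0] = {0} → 1 state.
For l_f = 2: m_f ∈ {m_i−1, m_i, m_i+1} ∩ [−2, 2] = {0, 1, 2} → 3 states.
Total: 4.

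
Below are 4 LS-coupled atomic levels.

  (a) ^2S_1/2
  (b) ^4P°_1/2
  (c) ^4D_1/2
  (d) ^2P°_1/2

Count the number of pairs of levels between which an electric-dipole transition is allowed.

(a)–(b): forbidden (ΔS).
(a)–(c): forbidden (parity, ΔS, ΔL).
(a)–(d): allowed.
(b)–(c): allowed.
(b)–(d): forbidden (parity, ΔS).
(c)–(d): forbidden (ΔS).
Allowed pairs: 2 of 6.

2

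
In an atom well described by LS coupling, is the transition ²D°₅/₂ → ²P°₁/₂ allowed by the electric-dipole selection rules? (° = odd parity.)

Reading off the term symbols: S 1/2→1/2, L 2→1, J 5/2→1/2, parity odd→odd.
Parity must change: odd → odd — fails.
ΔS = 0: S: 1/2 → 1/2 — passes.
ΔL = 0, ±1 (not L=0↔0): L: 2 → 1, ΔL = -1 — passes.
ΔJ = 0, ±1 (not J=0↔0): J: 5/2 → 1/2, ΔJ = -2 — fails.
Rule(s) violated: parity, ΔJ.

forbidden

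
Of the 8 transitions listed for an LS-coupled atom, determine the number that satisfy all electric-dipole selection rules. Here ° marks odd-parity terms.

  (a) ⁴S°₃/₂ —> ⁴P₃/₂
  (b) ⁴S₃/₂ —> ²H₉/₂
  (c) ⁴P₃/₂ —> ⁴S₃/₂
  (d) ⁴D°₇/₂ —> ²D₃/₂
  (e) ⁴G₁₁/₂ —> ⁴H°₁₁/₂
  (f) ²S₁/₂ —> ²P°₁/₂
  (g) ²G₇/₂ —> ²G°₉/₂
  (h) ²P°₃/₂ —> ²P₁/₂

5

(a) allowed
(b) forbidden (parity, ΔS, ΔL, ΔJ fail)
(c) forbidden (parity fails)
(d) forbidden (ΔS, ΔJ fail)
(e) allowed
(f) allowed
(g) allowed
(h) allowed
Total allowed: 5 of 8.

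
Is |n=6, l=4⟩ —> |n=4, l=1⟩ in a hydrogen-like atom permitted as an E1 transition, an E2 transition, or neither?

Δl = 1 − 4 = -3; l_i + l_f = 5.
E1 (Δl = ±1): not satisfied.
E2 (Δl = 0,±2, l_i+l_f ≥ 2): not satisfied.

neither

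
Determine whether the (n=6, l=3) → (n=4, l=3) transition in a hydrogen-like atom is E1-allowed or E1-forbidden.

forbidden

Initial l = 3, final l = 3, so Δl = +0. E1 requires Δl = ±1: ✗.
The transition is electric-dipole forbidden.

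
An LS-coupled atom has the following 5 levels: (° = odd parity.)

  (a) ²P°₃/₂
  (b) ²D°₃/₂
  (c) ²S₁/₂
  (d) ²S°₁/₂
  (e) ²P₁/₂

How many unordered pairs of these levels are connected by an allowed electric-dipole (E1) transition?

4

(a)–(b): forbidden (parity).
(a)–(c): allowed.
(a)–(d): forbidden (parity).
(a)–(e): allowed.
(b)–(c): forbidden (ΔL).
(b)–(d): forbidden (parity, ΔL).
(b)–(e): allowed.
(c)–(d): forbidden (ΔL).
(c)–(e): forbidden (parity).
(d)–(e): allowed.
Allowed pairs: 4 of 10.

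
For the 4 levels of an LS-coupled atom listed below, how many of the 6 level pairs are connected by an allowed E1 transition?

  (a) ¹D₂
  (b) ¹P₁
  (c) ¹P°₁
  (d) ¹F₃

(a)–(b): forbidden (parity).
(a)–(c): allowed.
(a)–(d): forbidden (parity).
(b)–(c): allowed.
(b)–(d): forbidden (parity, ΔL, ΔJ).
(c)–(d): forbidden (ΔL, ΔJ).
Allowed pairs: 2 of 6.

2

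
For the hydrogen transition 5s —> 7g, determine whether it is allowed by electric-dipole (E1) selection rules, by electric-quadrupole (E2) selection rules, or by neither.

neither

Δl = 4 − 0 = +4; l_i + l_f = 4.
E1 (Δl = ±1): not satisfied.
E2 (Δl = 0,±2, l_i+l_f ≥ 2): not satisfied.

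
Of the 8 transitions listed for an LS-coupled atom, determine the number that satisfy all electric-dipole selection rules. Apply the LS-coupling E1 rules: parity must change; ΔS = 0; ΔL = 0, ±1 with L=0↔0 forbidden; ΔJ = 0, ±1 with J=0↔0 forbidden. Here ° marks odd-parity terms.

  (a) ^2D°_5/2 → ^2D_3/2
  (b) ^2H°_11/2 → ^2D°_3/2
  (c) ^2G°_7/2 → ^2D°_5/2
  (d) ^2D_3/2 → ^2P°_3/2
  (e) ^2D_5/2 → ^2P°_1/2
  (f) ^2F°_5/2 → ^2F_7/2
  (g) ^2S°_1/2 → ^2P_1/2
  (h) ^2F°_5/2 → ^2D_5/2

(a) allowed
(b) forbidden (parity, ΔL, ΔJ fail)
(c) forbidden (parity, ΔL fail)
(d) allowed
(e) forbidden (ΔJ fails)
(f) allowed
(g) allowed
(h) allowed
Total allowed: 5 of 8.

5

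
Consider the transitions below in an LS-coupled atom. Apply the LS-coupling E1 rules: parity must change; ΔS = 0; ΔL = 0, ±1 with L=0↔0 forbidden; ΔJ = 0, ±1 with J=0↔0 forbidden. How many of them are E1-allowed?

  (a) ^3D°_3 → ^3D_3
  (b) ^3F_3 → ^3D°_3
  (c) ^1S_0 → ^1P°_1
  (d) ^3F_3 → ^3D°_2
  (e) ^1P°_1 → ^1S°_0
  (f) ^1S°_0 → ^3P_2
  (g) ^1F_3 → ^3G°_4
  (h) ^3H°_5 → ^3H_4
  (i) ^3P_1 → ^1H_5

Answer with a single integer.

5

(a) allowed
(b) allowed
(c) allowed
(d) allowed
(e) forbidden (parity fails)
(f) forbidden (ΔS, ΔJ fail)
(g) forbidden (ΔS fails)
(h) allowed
(i) forbidden (parity, ΔS, ΔL, ΔJ fail)
Total allowed: 5 of 9.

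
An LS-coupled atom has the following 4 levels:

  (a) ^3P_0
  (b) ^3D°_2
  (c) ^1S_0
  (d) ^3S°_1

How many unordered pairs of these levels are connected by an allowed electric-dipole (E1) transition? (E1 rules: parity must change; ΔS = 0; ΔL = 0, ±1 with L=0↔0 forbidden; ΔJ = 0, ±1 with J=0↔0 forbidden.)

(a)–(b): forbidden (ΔJ).
(a)–(c): forbidden (parity, ΔS, ΔJ).
(a)–(d): allowed.
(b)–(c): forbidden (ΔS, ΔL, ΔJ).
(b)–(d): forbidden (parity, ΔL).
(c)–(d): forbidden (ΔS, ΔL).
Allowed pairs: 1 of 6.

1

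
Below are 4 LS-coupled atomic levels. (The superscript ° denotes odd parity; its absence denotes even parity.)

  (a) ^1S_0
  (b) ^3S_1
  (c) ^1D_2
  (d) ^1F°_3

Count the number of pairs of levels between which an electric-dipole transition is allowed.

1

(a)–(b): forbidden (parity, ΔS, ΔL).
(a)–(c): forbidden (parity, ΔL, ΔJ).
(a)–(d): forbidden (ΔL, ΔJ).
(b)–(c): forbidden (parity, ΔS, ΔL).
(b)–(d): forbidden (ΔS, ΔL, ΔJ).
(c)–(d): allowed.
Allowed pairs: 1 of 6.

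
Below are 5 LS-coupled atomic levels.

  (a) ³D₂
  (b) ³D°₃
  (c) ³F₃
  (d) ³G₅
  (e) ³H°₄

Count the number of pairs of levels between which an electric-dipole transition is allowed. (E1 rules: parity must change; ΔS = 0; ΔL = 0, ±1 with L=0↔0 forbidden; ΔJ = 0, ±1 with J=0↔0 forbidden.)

(a)–(b): allowed.
(a)–(c): forbidden (parity).
(a)–(d): forbidden (parity, ΔL, ΔJ).
(a)–(e): forbidden (ΔL, ΔJ).
(b)–(c): allowed.
(b)–(d): forbidden (ΔL, ΔJ).
(b)–(e): forbidden (parity, ΔL).
(c)–(d): forbidden (parity, ΔJ).
(c)–(e): forbidden (ΔL).
(d)–(e): allowed.
Allowed pairs: 3 of 10.

3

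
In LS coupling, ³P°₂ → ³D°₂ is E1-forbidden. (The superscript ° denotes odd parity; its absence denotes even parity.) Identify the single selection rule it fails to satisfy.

Parity must change: odd → odd — ✗.
ΔS = 0: S: 1 → 1 — ✓.
ΔL = 0, ±1 (not L=0↔0): L: 1 → 2, ΔL = +1 — ✓.
ΔJ = 0, ±1 (not J=0↔0): J: 2 → 2, ΔJ = +0 — ✓.

parity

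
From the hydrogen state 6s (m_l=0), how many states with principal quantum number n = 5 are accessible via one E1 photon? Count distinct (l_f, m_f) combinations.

E1 requires Δl = ±1, so l_f ∈ {-1, 1}; with 0 ≤ l_f ≤ n_f−1 = 4, the allowed l_f values are {1}.
For l_f = 1: m_f ∈ {m_i−1, m_i, m_i+1} ∩ [−1, 1] = {-1, 0, 1} → 3 states.
Total: 3.

3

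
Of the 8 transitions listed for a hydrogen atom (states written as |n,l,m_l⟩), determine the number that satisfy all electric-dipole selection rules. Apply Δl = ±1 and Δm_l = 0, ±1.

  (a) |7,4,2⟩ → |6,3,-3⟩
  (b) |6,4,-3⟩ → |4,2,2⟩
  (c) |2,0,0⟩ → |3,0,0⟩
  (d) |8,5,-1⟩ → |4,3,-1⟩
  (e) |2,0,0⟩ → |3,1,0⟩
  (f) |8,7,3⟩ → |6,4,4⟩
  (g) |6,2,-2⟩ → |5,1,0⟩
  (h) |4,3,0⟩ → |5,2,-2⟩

1

(a) forbidden — Δm_l = -5 (E1 requires Δm_l = 0, ±1)
(b) forbidden — Δl = -2 (E1 requires Δl = ±1); Δm_l = +5 (E1 requires Δm_l = 0, ±1)
(c) forbidden — Δl = +0 (E1 requires Δl = ±1)
(d) forbidden — Δl = -2 (E1 requires Δl = ±1)
(e) allowed
(f) forbidden — Δl = -3 (E1 requires Δl = ±1)
(g) forbidden — Δm_l = +2 (E1 requires Δm_l = 0, ±1)
(h) forbidden — Δm_l = -2 (E1 requires Δm_l = 0, ±1)
Total allowed: 1 of 8.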